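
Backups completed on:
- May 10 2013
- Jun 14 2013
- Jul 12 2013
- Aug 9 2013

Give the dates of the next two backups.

These are Fridays at 28- or 35-day spacing (35, 28, 28).
The pattern: 2nd Friday of the month.
September 2013 — 2nd Friday is Sep 13 2013.
2nd Friday of October 2013: Oct 11 2013.

Sep 13 2013, Oct 11 2013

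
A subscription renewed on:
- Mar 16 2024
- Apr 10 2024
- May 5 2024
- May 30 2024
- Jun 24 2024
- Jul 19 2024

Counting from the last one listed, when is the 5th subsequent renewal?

Nov 21 2024

The spacing is 25, 25, 25, 25, 25 days — always 25 days.
Jul 19 2024 + 25 days = Aug 13 2024.
Aug 13 2024 + 25 days = Sep 7 2024.
Sep 7 2024 + 25 days = Oct 2 2024.
Oct 2 2024 + 25 days = Oct 27 2024.
Oct 27 2024 + 25 days = Nov 21 2024.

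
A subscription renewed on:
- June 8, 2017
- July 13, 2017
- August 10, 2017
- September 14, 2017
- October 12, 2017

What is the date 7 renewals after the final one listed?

May 10, 2018

These are Thursdays at 28- or 35-day spacing (35, 28, 35, 28).
The pattern: 2nd Thursday of the month.
2nd Thursday of November 2017: November 9, 2017.
2nd Thursday of December 2017: December 14, 2017.
2nd Thursday of January 2018: January 11, 2018.
February 2018 — 2nd Thursday is February 8, 2018.
March 2018 — 2nd Thursday is March 8, 2018.
April 2018 — 2nd Thursday is April 12, 2018.
2nd Thursday of May 2018: May 10, 2018.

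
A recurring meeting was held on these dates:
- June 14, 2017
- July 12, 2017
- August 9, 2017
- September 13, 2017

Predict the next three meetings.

All dates are Wednesdays, 28, 28, 35 days apart.
Specifically, the 2nd Wednesday of each month.
2nd Wednesday of October 2017: October 11, 2017.
November 2017 — 2nd Wednesday is November 8, 2017.
December 2017 — 2nd Wednesday is December 13, 2017.

October 11, 2017; November 8, 2017; December 13, 2017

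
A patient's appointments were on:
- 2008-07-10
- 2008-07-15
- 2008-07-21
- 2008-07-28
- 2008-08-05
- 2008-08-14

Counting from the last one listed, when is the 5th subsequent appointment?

2008-10-13

Gaps: 5, 6, 7, 8, 9 days — each gap is 1 larger than the previous one.
Next gap: 10 days. 2008-08-14 + 10 days = 2008-08-24.
Next gap: 11 days. 2008-08-24 + 11 days = 2008-09-04.
Next gap: 12 days. 2008-09-04 + 12 days = 2008-09-16.
Next gap: 13 days. 2008-09-16 + 13 days = 2008-09-29.
Next gap: 14 days. 2008-09-29 + 14 days = 2008-10-13.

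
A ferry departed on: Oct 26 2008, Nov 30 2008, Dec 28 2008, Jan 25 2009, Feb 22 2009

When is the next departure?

Mar 29 2009

These are Sundays with 35, 28, 28, 28-day gaps.
Each is the final Sunday of its month — Nov 30 2008 is past the 28th, so '4th Sunday' doesn't fit.
Last Sunday of March 2009: Mar 29 2009.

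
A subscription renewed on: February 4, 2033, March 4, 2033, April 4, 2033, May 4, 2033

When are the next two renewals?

June 4, 2033; July 4, 2033

Each date is the 4th; the gaps (28, 31, 30) track the month lengths.
The rule is the 4th of each month.
June 2033: June 4, 2033.
July 2033: July 4, 2033.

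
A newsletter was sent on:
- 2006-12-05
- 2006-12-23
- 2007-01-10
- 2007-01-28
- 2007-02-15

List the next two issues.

2007-03-05, 2007-03-23

Gaps between consecutive events: 18, 18, 18, 18 days — a constant 18-day interval.
2007-02-15 + 18 days = 2007-03-05.
2007-03-05 + 18 days = 2007-03-23.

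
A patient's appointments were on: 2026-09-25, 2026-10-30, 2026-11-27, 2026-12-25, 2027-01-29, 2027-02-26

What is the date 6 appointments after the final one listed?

2027-08-27

These are Fridays with 35, 28, 28, 35, 28-day gaps.
Each is the final Friday of its month — 2026-10-30 is past the 28th, so '4th Friday' doesn't fit.
Last Friday of March 2027: 2027-03-26.
April 2027 ends with Friday 2027-04-30.
Last Friday of May 2027: 2027-05-28.
June 2027 ends with Friday 2027-06-25.
Last Friday of July 2027: 2027-07-30.
Last Friday of August 2027: 2027-08-27.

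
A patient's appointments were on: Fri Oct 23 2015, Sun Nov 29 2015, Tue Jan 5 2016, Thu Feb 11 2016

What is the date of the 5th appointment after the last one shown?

Sun Aug 14 2016

The spacing is 37, 37, 37 days — always 37 days.
Thu Feb 11 2016 + 37 days = Sat Mar 19 2016.
Sat Mar 19 2016 + 37 days = Mon Apr 25 2016.
Mon Apr 25 2016 + 37 days = Wed Jun 1 2016.
Wed Jun 1 2016 + 37 days = Fri Jul 8 2016.
Fri Jul 8 2016 + 37 days = Sun Aug 14 2016.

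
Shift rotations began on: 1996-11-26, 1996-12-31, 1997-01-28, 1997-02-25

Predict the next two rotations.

These are Tuesdays with 35, 28, 28-day gaps.
Each is the final Tuesday of its month — 1996-12-31 is past the 28th, so '4th Tuesday' doesn't fit.
March 1997 ends with Tuesday 1997-03-25.
Last Tuesday of April 1997: 1997-04-29.

1997-03-25, 1997-04-29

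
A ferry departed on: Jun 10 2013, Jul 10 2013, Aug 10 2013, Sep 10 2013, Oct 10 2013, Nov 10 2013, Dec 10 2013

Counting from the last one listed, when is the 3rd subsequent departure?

Mar 10 2014

Each date is the 10th; the gaps (30, 31, 31, 30, 31, 30) track the month lengths.
The rule is the 10th of each month.
Next: January 2014 → Jan 10 2014.
Next: February 2014 → Feb 10 2014.
March 2014: Mar 10 2014.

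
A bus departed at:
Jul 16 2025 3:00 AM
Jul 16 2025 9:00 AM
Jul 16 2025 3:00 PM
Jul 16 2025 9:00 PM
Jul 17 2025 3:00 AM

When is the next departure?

Jul 17 2025 9:00 AM

Gaps: 6, 6, 6, 6 hours — each event is 6 hours after the previous one.
Jul 17 2025 3:00 AM + 6 h = Jul 17 2025 9:00 AM.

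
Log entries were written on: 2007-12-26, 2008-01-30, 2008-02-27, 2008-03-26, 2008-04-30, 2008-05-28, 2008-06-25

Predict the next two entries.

These are Wednesdays with 35, 28, 28, 35, 28, 28-day gaps.
Each is the final Wednesday of its month — 2008-01-30 is past the 28th, so '4th Wednesday' doesn't fit.
July 2008 ends with Wednesday 2008-07-30.
August 2008 ends with Wednesday 2008-08-27.

2008-07-30, 2008-08-27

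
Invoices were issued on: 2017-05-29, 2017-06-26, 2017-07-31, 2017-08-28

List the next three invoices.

2017-09-25, 2017-10-30, 2017-11-27

These are Mondays with 28, 35, 28-day gaps.
Each is the final Monday of its month — 2017-05-29 is past the 28th, so '4th Monday' doesn't fit.
September 2017 ends with Monday 2017-09-25.
October 2017 ends with Monday 2017-10-30.
November 2017 ends with Monday 2017-11-27.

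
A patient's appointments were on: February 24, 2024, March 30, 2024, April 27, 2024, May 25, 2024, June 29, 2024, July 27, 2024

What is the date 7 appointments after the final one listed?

February 22, 2025

All Saturdays; the gaps (35, 28, 28, 35, 28) vary with month length.
This is the last Saturday of each month.
August 2024 ends with Saturday August 31, 2024.
Last Saturday of September 2024: September 28, 2024.
October 2024 ends with Saturday October 26, 2024.
November 2024 ends with Saturday November 30, 2024.
Last Saturday of December 2024: December 28, 2024.
Last Saturday of January 2025: January 25, 2025.
February 2025 ends with Saturday February 22, 2025.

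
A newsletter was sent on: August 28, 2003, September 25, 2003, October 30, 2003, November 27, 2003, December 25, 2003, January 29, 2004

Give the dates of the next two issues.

Every date is a Thursday; gaps 28, 35, 28, 28, 35 days.
Each is the last Thursday of its month (at least one falls on the 29th or later, ruling out '4th Thursday').
February 2004 ends with Thursday February 26, 2004.
Last Thursday of March 2004: March 25, 2004.

February 26, 2004; March 25, 2004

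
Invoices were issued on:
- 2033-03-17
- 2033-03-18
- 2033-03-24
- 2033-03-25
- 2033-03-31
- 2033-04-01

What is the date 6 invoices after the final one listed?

2033-04-22

Every event lands on a Thursday or Friday (gaps cycle 1, 6, 1, 6, 1).
So the schedule is: every Thursday and Friday.
The following Thursday is 2033-04-07.
Next Friday: 2033-04-08.
The following Thursday is 2033-04-14.
The following Friday is 2033-04-15.
The following Thursday is 2033-04-21.
Next Friday: 2033-04-22.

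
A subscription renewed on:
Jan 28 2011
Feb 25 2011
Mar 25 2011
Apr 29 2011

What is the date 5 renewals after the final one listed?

These are Fridays with 28, 28, 35-day gaps.
Each is the final Friday of its month — Apr 29 2011 is past the 28th, so '4th Friday' doesn't fit.
Last Friday of May 2011: May 27 2011.
June 2011 ends with Friday Jun 24 2011.
Last Friday of July 2011: Jul 29 2011.
August 2011 ends with Friday Aug 26 2011.
September 2011 ends with Friday Sep 30 2011.

Sep 30 2011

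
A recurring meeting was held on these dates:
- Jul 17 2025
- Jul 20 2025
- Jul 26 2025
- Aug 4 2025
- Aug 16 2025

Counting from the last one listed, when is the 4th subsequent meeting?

Nov 2 2025

The spacing grows by 3 each time: 3, 6, 9, 12 days.
Next gap: 15 days. Aug 16 2025 + 15 days = Aug 31 2025.
Next gap: 18 days. Aug 31 2025 + 18 days = Sep 18 2025.
Next gap: 21 days. Sep 18 2025 + 21 days = Oct 9 2025.
Next gap: 24 days. Oct 9 2025 + 24 days = Nov 2 2025.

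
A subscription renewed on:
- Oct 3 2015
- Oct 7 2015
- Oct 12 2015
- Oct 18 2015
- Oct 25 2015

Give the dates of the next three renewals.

Nov 2 2015, Nov 11 2015, Nov 21 2015

Intervals are 4, 5, 6, 7 days — an arithmetic progression with common difference 1.
Next gap: 8 days. Oct 25 2015 + 8 days = Nov 2 2015.
Next gap: 9 days. Nov 2 2015 + 9 days = Nov 11 2015.
Next gap: 10 days. Nov 11 2015 + 10 days = Nov 21 2015.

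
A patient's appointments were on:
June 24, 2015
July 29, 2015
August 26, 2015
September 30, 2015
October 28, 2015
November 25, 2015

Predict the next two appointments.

December 30, 2015; January 27, 2016

These are Wednesdays with 35, 28, 35, 28, 28-day gaps.
Each is the final Wednesday of its month — July 29, 2015 is past the 28th, so '4th Wednesday' doesn't fit.
Last Wednesday of December 2015: December 30, 2015.
Last Wednesday of January 2016: January 27, 2016.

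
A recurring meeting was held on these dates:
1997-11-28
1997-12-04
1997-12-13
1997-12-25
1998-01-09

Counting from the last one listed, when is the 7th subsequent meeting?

1998-07-17

Gaps: 6, 9, 12, 15 days — each gap is 3 larger than the previous one.
Next gap: 18 days. 1998-01-09 + 18 days = 1998-01-27.
Next gap: 21 days. 1998-01-27 + 21 days = 1998-02-17.
Next gap: 24 days. 1998-02-17 + 24 days = 1998-03-13.
Next gap: 27 days. 1998-03-13 + 27 days = 1998-04-09.
Next gap: 30 days. 1998-04-09 + 30 days = 1998-05-09.
Next gap: 33 days. 1998-05-09 + 33 days = 1998-06-11.
Next gap: 36 days. 1998-06-11 + 36 days = 1998-07-17.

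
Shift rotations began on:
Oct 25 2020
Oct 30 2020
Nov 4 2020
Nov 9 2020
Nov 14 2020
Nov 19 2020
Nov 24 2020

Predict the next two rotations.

The spacing is 5, 5, 5, 5, 5, 5 days — always 5 days.
Nov 24 2020 + 5 days = Nov 29 2020.
Nov 29 2020 + 5 days = Dec 4 2020.

Nov 29 2020, Dec 4 2020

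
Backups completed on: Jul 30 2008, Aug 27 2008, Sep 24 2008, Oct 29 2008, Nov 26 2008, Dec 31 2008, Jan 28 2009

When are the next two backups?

Feb 25 2009, Mar 25 2009

These are Wednesdays with 28, 28, 35, 28, 35, 28-day gaps.
Each is the final Wednesday of its month — Jul 30 2008 is past the 28th, so '4th Wednesday' doesn't fit.
Last Wednesday of February 2009: Feb 25 2009.
Last Wednesday of March 2009: Mar 25 2009.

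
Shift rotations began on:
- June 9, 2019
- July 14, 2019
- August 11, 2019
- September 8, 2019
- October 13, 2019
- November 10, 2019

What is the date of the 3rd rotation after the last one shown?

These are Sundays at 28- or 35-day spacing (35, 28, 28, 35, 28).
The pattern: 2nd Sunday of the month.
2nd Sunday of December 2019: December 8, 2019.
2nd Sunday of January 2020: January 12, 2020.
2nd Sunday of February 2020: February 9, 2020.

February 9, 2020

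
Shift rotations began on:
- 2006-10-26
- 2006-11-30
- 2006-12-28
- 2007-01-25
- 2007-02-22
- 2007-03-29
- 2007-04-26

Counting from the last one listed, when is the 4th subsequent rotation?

Every date is a Thursday; gaps 35, 28, 28, 28, 35, 28 days.
Each is the last Thursday of its month (at least one falls on the 29th or later, ruling out '4th Thursday').
May 2007 ends with Thursday 2007-05-31.
June 2007 ends with Thursday 2007-06-28.
Last Thursday of July 2007: 2007-07-26.
August 2007 ends with Thursday 2007-08-30.

2007-08-30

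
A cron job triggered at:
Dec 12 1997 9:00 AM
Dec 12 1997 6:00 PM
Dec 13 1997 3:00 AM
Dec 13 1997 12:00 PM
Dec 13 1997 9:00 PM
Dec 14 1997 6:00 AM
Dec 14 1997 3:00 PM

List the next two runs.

Dec 15 1997 12:00 AM, Dec 15 1997 9:00 AM

Gaps: 9, 9, 9, 9, 9, 9 hours — each event is 9 hours after the previous one.
Dec 14 1997 3:00 PM + 9 h = Dec 15 1997 12:00 AM.
Dec 15 1997 12:00 AM + 9 h = Dec 15 1997 9:00 AM.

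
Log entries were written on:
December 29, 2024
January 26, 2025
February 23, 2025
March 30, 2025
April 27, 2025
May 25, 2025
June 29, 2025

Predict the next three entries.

Every date is a Sunday; gaps 28, 28, 35, 28, 28, 35 days.
Each is the last Sunday of its month (at least one falls on the 29th or later, ruling out '4th Sunday').
Last Sunday of July 2025: July 27, 2025.
Last Sunday of August 2025: August 31, 2025.
September 2025 ends with Sunday September 28, 2025.

July 27, 2025; August 31, 2025; September 28, 2025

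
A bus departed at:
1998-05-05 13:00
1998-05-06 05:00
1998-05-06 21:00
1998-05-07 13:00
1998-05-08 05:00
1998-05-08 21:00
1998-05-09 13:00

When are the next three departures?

1998-05-10 05:00, 1998-05-10 21:00, 1998-05-11 13:00

Gaps: 16, 16, 16, 16, 16, 16 hours — each event is 16 hours after the previous one.
1998-05-09 13:00 + 16 h = 1998-05-10 05:00.
1998-05-10 05:00 + 16 h = 1998-05-10 21:00.
1998-05-10 21:00 + 16 h = 1998-05-11 13:00.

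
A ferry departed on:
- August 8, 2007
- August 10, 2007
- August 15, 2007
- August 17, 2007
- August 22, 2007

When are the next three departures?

August 24, 2007; August 29, 2007; August 31, 2007

Gaps: 2, 5, 2, 5 days — not constant, but cyclic with period 2.
The events fall on every Wednesday and Friday.
Next Friday: August 24, 2007.
The following Wednesday is August 29, 2007.
The following Friday is August 31, 2007.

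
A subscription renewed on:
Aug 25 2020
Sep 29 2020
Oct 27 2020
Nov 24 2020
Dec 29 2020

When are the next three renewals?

Jan 26 2021, Feb 23 2021, Mar 30 2021

All Tuesdays; the gaps (35, 28, 28, 35) vary with month length.
This is the last Tuesday of each month.
January 2021 ends with Tuesday Jan 26 2021.
Last Tuesday of February 2021: Feb 23 2021.
March 2021 ends with Tuesday Mar 30 2021.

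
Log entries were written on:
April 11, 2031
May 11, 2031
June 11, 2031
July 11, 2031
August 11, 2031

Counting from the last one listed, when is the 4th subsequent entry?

December 11, 2031

Each date is the 11th; the gaps (30, 31, 30, 31) track the month lengths.
The rule is the 11th of each month.
Next: September 2031 → September 11, 2031.
October 2031: October 11, 2031.
November 2031: November 11, 2031.
December 2031: December 11, 2031.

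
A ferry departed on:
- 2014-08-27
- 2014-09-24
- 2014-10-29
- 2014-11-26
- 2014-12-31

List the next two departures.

2015-01-28, 2015-02-25

These are Wednesdays with 28, 35, 28, 35-day gaps.
Each is the final Wednesday of its month — 2014-10-29 is past the 28th, so '4th Wednesday' doesn't fit.
January 2015 ends with Wednesday 2015-01-28.
February 2015 ends with Wednesday 2015-02-25.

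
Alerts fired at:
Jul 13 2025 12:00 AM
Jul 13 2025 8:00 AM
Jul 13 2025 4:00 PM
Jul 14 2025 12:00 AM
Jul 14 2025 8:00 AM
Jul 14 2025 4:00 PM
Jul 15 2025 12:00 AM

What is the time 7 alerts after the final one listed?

Jul 17 2025 8:00 AM

Gaps: 8, 8, 8, 8, 8, 8 hours — each event is 8 hours after the previous one.
Jul 15 2025 12:00 AM + 8 h = Jul 15 2025 8:00 AM.
Jul 15 2025 8:00 AM + 8 h = Jul 15 2025 4:00 PM.
Jul 15 2025 4:00 PM + 8 h = Jul 16 2025 12:00 AM.
Jul 16 2025 12:00 AM + 8 h = Jul 16 2025 8:00 AM.
Jul 16 2025 8:00 AM + 8 h = Jul 16 2025 4:00 PM.
Jul 16 2025 4:00 PM + 8 h = Jul 17 2025 12:00 AM.
Jul 17 2025 12:00 AM + 8 h = Jul 17 2025 8:00 AM.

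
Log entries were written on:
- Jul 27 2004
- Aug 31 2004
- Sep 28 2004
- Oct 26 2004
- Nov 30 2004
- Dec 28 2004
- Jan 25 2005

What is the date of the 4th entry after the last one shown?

All Tuesdays; the gaps (35, 28, 28, 35, 28, 28) vary with month length.
This is the last Tuesday of each month.
Last Tuesday of February 2005: Feb 22 2005.
March 2005 ends with Tuesday Mar 29 2005.
April 2005 ends with Tuesday Apr 26 2005.
Last Tuesday of May 2005: May 31 2005.

May 31 2005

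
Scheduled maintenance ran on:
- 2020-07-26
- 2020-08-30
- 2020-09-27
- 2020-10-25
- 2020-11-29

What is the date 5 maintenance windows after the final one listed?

2021-04-25

Every date is a Sunday; gaps 35, 28, 28, 35 days.
Each is the last Sunday of its month (at least one falls on the 29th or later, ruling out '4th Sunday').
Last Sunday of December 2020: 2020-12-27.
January 2021 ends with Sunday 2021-01-31.
Last Sunday of February 2021: 2021-02-28.
March 2021 ends with Sunday 2021-03-28.
Last Sunday of April 2021: 2021-04-25.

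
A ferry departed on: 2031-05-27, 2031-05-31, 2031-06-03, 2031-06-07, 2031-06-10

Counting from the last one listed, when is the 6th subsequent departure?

Every event lands on a Tuesday or Saturday (gaps cycle 4, 3, 4, 3).
So the schedule is: every Tuesday and Saturday.
Next Saturday: 2031-06-14.
Next Tuesday: 2031-06-17.
Next Saturday: 2031-06-21.
The following Tuesday is 2031-06-24.
Next Saturday: 2031-06-28.
Next Tuesday: 2031-07-01.

2031-07-01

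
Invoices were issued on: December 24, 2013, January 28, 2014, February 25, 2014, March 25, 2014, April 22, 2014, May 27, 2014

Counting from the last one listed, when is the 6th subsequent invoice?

November 25, 2014

All dates are Tuesdays, 35, 28, 28, 28, 35 days apart.
Specifically, the 4th Tuesday of each month.
June 2014 — 4th Tuesday is June 24, 2014.
July 2014 — 4th Tuesday is July 22, 2014.
4th Tuesday of August 2014: August 26, 2014.
September 2014 — 4th Tuesday is September 23, 2014.
4th Tuesday of October 2014: October 28, 2014.
4th Tuesday of November 2014: November 25, 2014.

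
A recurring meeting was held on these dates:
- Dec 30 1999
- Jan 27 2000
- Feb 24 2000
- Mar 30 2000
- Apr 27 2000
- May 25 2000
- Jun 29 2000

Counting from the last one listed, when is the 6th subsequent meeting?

Dec 28 2000

All Thursdays; the gaps (28, 28, 35, 28, 28, 35) vary with month length.
This is the last Thursday of each month.
July 2000 ends with Thursday Jul 27 2000.
August 2000 ends with Thursday Aug 31 2000.
September 2000 ends with Thursday Sep 28 2000.
Last Thursday of October 2000: Oct 26 2000.
Last Thursday of November 2000: Nov 30 2000.
December 2000 ends with Thursday Dec 28 2000.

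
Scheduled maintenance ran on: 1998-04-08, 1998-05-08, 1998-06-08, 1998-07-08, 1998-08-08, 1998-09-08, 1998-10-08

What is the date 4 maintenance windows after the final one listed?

The day-of-month is always 8 (30, 31, 30, 31, 31, 30 days between events).
So this recurs on the 8th of each month.
November 1998: 1998-11-08.
Next: December 1998 → 1998-12-08.
Next: January 1999 → 1999-01-08.
February 1999: 1999-02-08.

1999-02-08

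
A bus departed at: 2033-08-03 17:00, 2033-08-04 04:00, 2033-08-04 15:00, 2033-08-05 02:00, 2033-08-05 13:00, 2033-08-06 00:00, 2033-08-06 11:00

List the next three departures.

Spacing: 11, 11, 11, 11, 11, 11 h — constant 11 h.
2033-08-06 11:00 + 11 h = 2033-08-06 22:00.
2033-08-06 22:00 + 11 h = 2033-08-07 09:00.
2033-08-07 09:00 + 11 h = 2033-08-07 20:00.

2033-08-06 22:00, 2033-08-07 09:00, 2033-08-07 20:00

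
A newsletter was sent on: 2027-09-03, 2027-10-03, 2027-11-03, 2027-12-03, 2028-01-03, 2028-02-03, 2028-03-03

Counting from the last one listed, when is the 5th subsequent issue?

2028-08-03

Gaps: 30, 31, 30, 31, 31, 29 days — not constant. Every event is on the 3rd of the month.
Pattern: the 3rd of each month.
April 2028: 2028-04-03.
May 2028: 2028-05-03.
Next: June 2028 → 2028-06-03.
Next: July 2028 → 2028-07-03.
Next: August 2028 → 2028-08-03.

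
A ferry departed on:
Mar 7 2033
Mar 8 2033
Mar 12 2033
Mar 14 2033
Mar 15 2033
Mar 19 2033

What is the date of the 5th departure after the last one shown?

Gaps: 1, 4, 2, 1, 4 days — not constant, but cyclic with period 3.
The events fall on every Monday, Tuesday and Saturday.
Next Monday: Mar 21 2033.
The following Tuesday is Mar 22 2033.
The following Saturday is Mar 26 2033.
The following Monday is Mar 28 2033.
The following Tuesday is Mar 29 2033.

Mar 29 2033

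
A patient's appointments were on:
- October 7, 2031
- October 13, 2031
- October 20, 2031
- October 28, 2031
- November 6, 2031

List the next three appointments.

November 16, 2031; November 27, 2031; December 9, 2031

Intervals are 6, 7, 8, 9 days — an arithmetic progression with common difference 1.
Next gap: 10 days. November 6, 2031 + 10 days = November 16, 2031.
Next gap: 11 days. November 16, 2031 + 11 days = November 27, 2031.
Next gap: 12 days. November 27, 2031 + 12 days = December 9, 2031.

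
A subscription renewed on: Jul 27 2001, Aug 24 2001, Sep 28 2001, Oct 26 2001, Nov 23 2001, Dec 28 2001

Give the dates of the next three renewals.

Gaps: 28, 35, 28, 28, 35 days — a mix of 28 and 35. Every date is a Friday.
Each is the 4th Friday of its month.
January 2002 — 4th Friday is Jan 25 2002.
4th Friday of February 2002: Feb 22 2002.
March 2002 — 4th Friday is Mar 22 2002.

Jan 25 2002, Feb 22 2002, Mar 22 2002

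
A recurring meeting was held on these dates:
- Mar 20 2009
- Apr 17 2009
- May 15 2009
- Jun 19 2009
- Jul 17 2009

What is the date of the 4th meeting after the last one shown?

Nov 20 2009

All dates are Fridays, 28, 28, 35, 28 days apart.
Specifically, the 3rd Friday of each month.
3rd Friday of August 2009: Aug 21 2009.
3rd Friday of September 2009: Sep 18 2009.
October 2009 — 3rd Friday is Oct 16 2009.
3rd Friday of November 2009: Nov 20 2009.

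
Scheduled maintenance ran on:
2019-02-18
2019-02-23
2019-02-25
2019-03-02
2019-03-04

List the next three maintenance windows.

Gaps: 5, 2, 5, 2 days — not constant, but cyclic with period 2.
The events fall on every Monday and Saturday.
Next Saturday: 2019-03-09.
Next Monday: 2019-03-11.
The following Saturday is 2019-03-16.

2019-03-09, 2019-03-11, 2019-03-16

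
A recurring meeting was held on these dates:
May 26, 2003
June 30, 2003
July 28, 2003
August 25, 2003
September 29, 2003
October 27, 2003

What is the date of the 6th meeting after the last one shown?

These are Mondays with 35, 28, 28, 35, 28-day gaps.
Each is the final Monday of its month — June 30, 2003 is past the 28th, so '4th Monday' doesn't fit.
Last Monday of November 2003: November 24, 2003.
December 2003 ends with Monday December 29, 2003.
January 2004 ends with Monday January 26, 2004.
Last Monday of February 2004: February 23, 2004.
Last Monday of March 2004: March 29, 2004.
Last Monday of April 2004: April 26, 2004.

April 26, 2004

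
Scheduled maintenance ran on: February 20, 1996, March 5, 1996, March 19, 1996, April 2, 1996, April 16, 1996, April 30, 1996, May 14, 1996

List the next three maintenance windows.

May 28, 1996; June 11, 1996; June 25, 1996

Gaps between consecutive events: 14, 14, 14, 14, 14, 14 days — a constant 14-day interval.
May 14, 1996 + 14 days = May 28, 1996.
May 28, 1996 + 14 days = June 11, 1996.
June 11, 1996 + 14 days = June 25, 1996.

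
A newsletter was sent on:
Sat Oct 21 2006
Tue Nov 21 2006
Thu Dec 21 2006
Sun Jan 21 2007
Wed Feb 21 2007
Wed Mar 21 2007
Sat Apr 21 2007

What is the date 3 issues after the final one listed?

Sat Jul 21 2007

Each date is the 21st; the gaps (31, 30, 31, 31, 28, 31) track the month lengths.
The rule is the 21st of each month.
May 2007: Mon May 21 2007.
June 2007: Thu Jun 21 2007.
Next: July 2007 → Sat Jul 21 2007.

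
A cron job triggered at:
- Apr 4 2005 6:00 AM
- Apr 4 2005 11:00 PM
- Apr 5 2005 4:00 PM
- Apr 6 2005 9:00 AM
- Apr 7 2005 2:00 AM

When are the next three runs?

Gaps: 17, 17, 17, 17 hours — each event is 17 hours after the previous one.
Apr 7 2005 2:00 AM + 17 h = Apr 7 2005 7:00 PM.
Apr 7 2005 7:00 PM + 17 h = Apr 8 2005 12:00 PM.
Apr 8 2005 12:00 PM + 17 h = Apr 9 2005 5:00 AM.

Apr 7 2005 7:00 PM, Apr 8 2005 12:00 PM, Apr 9 2005 5:00 AM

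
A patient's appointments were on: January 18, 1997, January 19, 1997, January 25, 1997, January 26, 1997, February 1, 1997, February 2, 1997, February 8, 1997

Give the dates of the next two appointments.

February 9, 1997; February 15, 1997

The gap pattern 1, 6, 1, 6, 1, 6 repeats every 2 events.
These are the Saturdays and Sundays of each week.
Next Sunday: February 9, 1997.
The following Saturday is February 15, 1997.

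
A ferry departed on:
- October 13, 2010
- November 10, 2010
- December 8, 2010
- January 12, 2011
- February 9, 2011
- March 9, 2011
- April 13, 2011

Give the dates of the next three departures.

Gaps: 28, 28, 35, 28, 28, 35 days — a mix of 28 and 35. Every date is a Wednesday.
Each is the 2nd Wednesday of its month.
2nd Wednesday of May 2011: May 11, 2011.
June 2011 — 2nd Wednesday is June 8, 2011.
July 2011 — 2nd Wednesday is July 13, 2011.

May 11, 2011; June 8, 2011; July 13, 2011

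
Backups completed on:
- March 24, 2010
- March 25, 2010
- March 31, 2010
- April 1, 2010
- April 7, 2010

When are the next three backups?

April 8, 2010; April 14, 2010; April 15, 2010

Gaps: 1, 6, 1, 6 days — not constant, but cyclic with period 2.
The events fall on every Wednesday and Thursday.
Next Thursday: April 8, 2010.
The following Wednesday is April 14, 2010.
The following Thursday is April 15, 2010.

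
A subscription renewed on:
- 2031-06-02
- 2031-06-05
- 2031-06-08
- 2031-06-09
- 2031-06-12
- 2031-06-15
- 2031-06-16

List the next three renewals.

Gaps: 3, 3, 1, 3, 3, 1 days — not constant, but cyclic with period 3.
The events fall on every Monday, Thursday and Sunday.
The following Thursday is 2031-06-19.
The following Sunday is 2031-06-22.
Next Monday: 2031-06-23.

2031-06-19, 2031-06-22, 2031-06-23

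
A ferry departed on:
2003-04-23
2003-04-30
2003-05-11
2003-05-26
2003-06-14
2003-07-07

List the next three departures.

Gaps: 7, 11, 15, 19, 23 days — each gap is 4 larger than the previous one.
Next gap: 27 days. 2003-07-07 + 27 days = 2003-08-03.
Next gap: 31 days. 2003-08-03 + 31 days = 2003-09-03.
Next gap: 35 days. 2003-09-03 + 35 days = 2003-10-08.

2003-08-03, 2003-09-03, 2003-10-08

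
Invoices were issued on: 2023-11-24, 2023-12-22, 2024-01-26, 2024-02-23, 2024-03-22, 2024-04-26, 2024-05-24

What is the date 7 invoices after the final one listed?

2024-12-27

Gaps: 28, 35, 28, 28, 35, 28 days — a mix of 28 and 35. Every date is a Friday.
Each is the 4th Friday of its month.
June 2024 — 4th Friday is 2024-06-28.
4th Friday of July 2024: 2024-07-26.
4th Friday of August 2024: 2024-08-23.
September 2024 — 4th Friday is 2024-09-27.
October 2024 — 4th Friday is 2024-10-25.
November 2024 — 4th Friday is 2024-11-22.
4th Friday of December 2024: 2024-12-27.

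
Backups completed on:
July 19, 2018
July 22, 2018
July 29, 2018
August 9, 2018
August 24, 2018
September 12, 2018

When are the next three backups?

The spacing grows by 4 each time: 3, 7, 11, 15, 19 days.
Next gap: 23 days. September 12, 2018 + 23 days = October 5, 2018.
Next gap: 27 days. October 5, 2018 + 27 days = November 1, 2018.
Next gap: 31 days. November 1, 2018 + 31 days = December 2, 2018.

October 5, 2018; November 1, 2018; December 2, 2018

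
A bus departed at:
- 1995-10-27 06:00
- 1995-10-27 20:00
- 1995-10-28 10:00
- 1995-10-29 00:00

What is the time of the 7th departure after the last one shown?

1995-11-02 02:00

Gaps: 14, 14, 14 hours — each event is 14 hours after the previous one.
1995-10-29 00:00 + 14 h = 1995-10-29 14:00.
1995-10-29 14:00 + 14 h = 1995-10-30 04:00.
1995-10-30 04:00 + 14 h = 1995-10-30 18:00.
1995-10-30 18:00 + 14 h = 1995-10-31 08:00.
1995-10-31 08:00 + 14 h = 1995-10-31 22:00.
1995-10-31 22:00 + 14 h = 1995-11-01 12:00.
1995-11-01 12:00 + 14 h = 1995-11-02 02:00.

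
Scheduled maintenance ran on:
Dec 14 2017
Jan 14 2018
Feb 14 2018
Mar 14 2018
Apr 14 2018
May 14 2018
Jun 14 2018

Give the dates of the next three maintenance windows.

Jul 14 2018, Aug 14 2018, Sep 14 2018

Gaps: 31, 31, 28, 31, 30, 31 days — not constant. Every event is on the 14th of the month.
Pattern: the 14th of each month.
Next: July 2018 → Jul 14 2018.
Next: August 2018 → Aug 14 2018.
September 2018: Sep 14 2018.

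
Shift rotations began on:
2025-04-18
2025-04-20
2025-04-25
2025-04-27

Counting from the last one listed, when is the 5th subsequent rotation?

2025-05-16

Gaps: 2, 5, 2 days — not constant, but cyclic with period 2.
The events fall on every Friday and Sunday.
The following Friday is 2025-05-02.
Next Sunday: 2025-05-04.
Next Friday: 2025-05-09.
Next Sunday: 2025-05-11.
The following Friday is 2025-05-16.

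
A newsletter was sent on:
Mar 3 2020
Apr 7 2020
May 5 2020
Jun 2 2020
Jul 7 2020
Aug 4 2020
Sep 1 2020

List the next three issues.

Oct 6 2020, Nov 3 2020, Dec 1 2020

These are Tuesdays at 28- or 35-day spacing (35, 28, 28, 35, 28, 28).
The pattern: 1st Tuesday of the month.
October 2020 — 1st Tuesday is Oct 6 2020.
1st Tuesday of November 2020: Nov 3 2020.
December 2020 — 1st Tuesday is Dec 1 2020.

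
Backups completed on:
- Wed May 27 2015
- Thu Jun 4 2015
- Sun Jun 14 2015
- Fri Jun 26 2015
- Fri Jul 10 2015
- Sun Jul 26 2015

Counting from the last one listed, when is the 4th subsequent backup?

Sun Oct 18 2015

The spacing grows by 2 each time: 8, 10, 12, 14, 16 days.
Next gap: 18 days. Sun Jul 26 2015 + 18 days = Thu Aug 13 2015.
Next gap: 20 days. Thu Aug 13 2015 + 20 days = Wed Sep 2 2015.
Next gap: 22 days. Wed Sep 2 2015 + 22 days = Thu Sep 24 2015.
Next gap: 24 days. Thu Sep 24 2015 + 24 days = Sun Oct 18 2015.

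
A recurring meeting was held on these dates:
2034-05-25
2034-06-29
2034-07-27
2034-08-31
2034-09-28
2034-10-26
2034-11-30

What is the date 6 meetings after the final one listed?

All Thursdays; the gaps (35, 28, 35, 28, 28, 35) vary with month length.
This is the last Thursday of each month.
December 2034 ends with Thursday 2034-12-28.
Last Thursday of January 2035: 2035-01-25.
February 2035 ends with Thursday 2035-02-22.
March 2035 ends with Thursday 2035-03-29.
Last Thursday of April 2035: 2035-04-26.
Last Thursday of May 2035: 2035-05-31.

2035-05-31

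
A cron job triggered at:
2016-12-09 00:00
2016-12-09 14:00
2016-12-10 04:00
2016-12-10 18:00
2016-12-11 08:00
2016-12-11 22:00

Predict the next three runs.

2016-12-12 12:00, 2016-12-13 02:00, 2016-12-13 16:00

Gaps: 14, 14, 14, 14, 14 hours — each event is 14 hours after the previous one.
2016-12-11 22:00 + 14 h = 2016-12-12 12:00.
2016-12-12 12:00 + 14 h = 2016-12-13 02:00.
2016-12-13 02:00 + 14 h = 2016-12-13 16:00.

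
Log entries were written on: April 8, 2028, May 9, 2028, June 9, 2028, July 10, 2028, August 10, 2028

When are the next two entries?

Gaps between consecutive events: 31, 31, 31, 31 days — a constant 31-day interval.
August 10, 2028 + 31 days = September 10, 2028.
September 10, 2028 + 31 days = October 11, 2028.

September 10, 2028; October 11, 2028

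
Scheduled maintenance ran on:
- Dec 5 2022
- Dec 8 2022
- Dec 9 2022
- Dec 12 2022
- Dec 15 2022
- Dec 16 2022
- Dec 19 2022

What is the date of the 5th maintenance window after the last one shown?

Dec 30 2022

The gap pattern 3, 1, 3, 3, 1, 3 repeats every 3 events.
These are the Mondays, Thursdays and Fridays of each week.
The following Thursday is Dec 22 2022.
The following Friday is Dec 23 2022.
The following Monday is Dec 26 2022.
The following Thursday is Dec 29 2022.
The following Friday is Dec 30 2022.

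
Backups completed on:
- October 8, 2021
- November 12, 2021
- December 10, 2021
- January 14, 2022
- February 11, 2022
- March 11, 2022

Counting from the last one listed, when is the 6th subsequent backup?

These are Fridays at 28- or 35-day spacing (35, 28, 35, 28, 28).
The pattern: 2nd Friday of the month.
April 2022 — 2nd Friday is April 8, 2022.
May 2022 — 2nd Friday is May 13, 2022.
2nd Friday of June 2022: June 10, 2022.
2nd Friday of July 2022: July 8, 2022.
August 2022 — 2nd Friday is August 12, 2022.
September 2022 — 2nd Friday is September 9, 2022.

September 9, 2022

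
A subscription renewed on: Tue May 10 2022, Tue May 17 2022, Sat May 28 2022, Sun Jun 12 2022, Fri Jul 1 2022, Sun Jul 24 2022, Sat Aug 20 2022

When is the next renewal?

Tue Sep 20 2022

Gaps: 7, 11, 15, 19, 23, 27 days — each gap is 4 larger than the previous one.
Next gap: 31 days. Sat Aug 20 2022 + 31 days = Tue Sep 20 2022.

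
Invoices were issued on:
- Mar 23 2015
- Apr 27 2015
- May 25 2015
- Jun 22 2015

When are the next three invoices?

Jul 27 2015, Aug 24 2015, Sep 28 2015

Gaps: 35, 28, 28 days — a mix of 28 and 35. Every date is a Monday.
Each is the 4th Monday of its month.
4th Monday of July 2015: Jul 27 2015.
August 2015 — 4th Monday is Aug 24 2015.
4th Monday of September 2015: Sep 28 2015.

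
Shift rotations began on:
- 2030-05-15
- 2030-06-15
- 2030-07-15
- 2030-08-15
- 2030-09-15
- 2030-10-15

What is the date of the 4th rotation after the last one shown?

2031-02-15

Each date is the 15th; the gaps (31, 30, 31, 31, 30) track the month lengths.
The rule is the 15th of each month.
Next: November 2030 → 2030-11-15.
December 2030: 2030-12-15.
Next: January 2031 → 2031-01-15.
Next: February 2031 → 2031-02-15.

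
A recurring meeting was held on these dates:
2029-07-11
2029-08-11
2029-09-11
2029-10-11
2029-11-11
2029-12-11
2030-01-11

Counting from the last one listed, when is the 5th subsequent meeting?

2030-06-11

The day-of-month is always 11 (31, 31, 30, 31, 30, 31 days between events).
So this recurs on the 11th of each month.
Next: February 2030 → 2030-02-11.
March 2030: 2030-03-11.
Next: April 2030 → 2030-04-11.
May 2030: 2030-05-11.
Next: June 2030 → 2030-06-11.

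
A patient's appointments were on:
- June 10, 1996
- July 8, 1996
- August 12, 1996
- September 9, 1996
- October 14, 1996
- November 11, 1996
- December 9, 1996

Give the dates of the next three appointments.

All dates are Mondays, 28, 35, 28, 35, 28, 28 days apart.
Specifically, the 2nd Monday of each month.
January 1997 — 2nd Monday is January 13, 1997.
2nd Monday of February 1997: February 10, 1997.
2nd Monday of March 1997: March 10, 1997.

January 13, 1997; February 10, 1997; March 10, 1997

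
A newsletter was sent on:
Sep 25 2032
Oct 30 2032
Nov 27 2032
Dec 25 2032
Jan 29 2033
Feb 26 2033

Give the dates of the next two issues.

Every date is a Saturday; gaps 35, 28, 28, 35, 28 days.
Each is the last Saturday of its month (at least one falls on the 29th or later, ruling out '4th Saturday').
Last Saturday of March 2033: Mar 26 2033.
Last Saturday of April 2033: Apr 30 2033.

Mar 26 2033, Apr 30 2033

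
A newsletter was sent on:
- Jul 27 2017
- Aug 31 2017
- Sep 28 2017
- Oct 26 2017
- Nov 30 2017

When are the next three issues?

Every date is a Thursday; gaps 35, 28, 28, 35 days.
Each is the last Thursday of its month (at least one falls on the 29th or later, ruling out '4th Thursday').
Last Thursday of December 2017: Dec 28 2017.
January 2018 ends with Thursday Jan 25 2018.
Last Thursday of February 2018: Feb 22 2018.

Dec 28 2017, Jan 25 2018, Feb 22 2018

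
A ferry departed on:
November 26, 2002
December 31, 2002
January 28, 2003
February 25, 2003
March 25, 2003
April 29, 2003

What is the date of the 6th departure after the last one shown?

These are Tuesdays with 35, 28, 28, 28, 35-day gaps.
Each is the final Tuesday of its month — December 31, 2002 is past the 28th, so '4th Tuesday' doesn't fit.
Last Tuesday of May 2003: May 27, 2003.
June 2003 ends with Tuesday June 24, 2003.
Last Tuesday of July 2003: July 29, 2003.
Last Tuesday of August 2003: August 26, 2003.
September 2003 ends with Tuesday September 30, 2003.
Last Tuesday of October 2003: October 28, 2003.

October 28, 2003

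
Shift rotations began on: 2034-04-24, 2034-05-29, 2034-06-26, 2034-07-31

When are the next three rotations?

2034-08-28, 2034-09-25, 2034-10-30

These are Mondays with 35, 28, 35-day gaps.
Each is the final Monday of its month — 2034-05-29 is past the 28th, so '4th Monday' doesn't fit.
Last Monday of August 2034: 2034-08-28.
Last Monday of September 2034: 2034-09-25.
Last Monday of October 2034: 2034-10-30.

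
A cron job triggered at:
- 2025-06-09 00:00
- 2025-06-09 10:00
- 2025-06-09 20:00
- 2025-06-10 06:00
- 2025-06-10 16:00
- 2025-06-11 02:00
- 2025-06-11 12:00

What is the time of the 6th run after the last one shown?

2025-06-14 00:00

Gaps: 10, 10, 10, 10, 10, 10 hours — each event is 10 hours after the previous one.
2025-06-11 12:00 + 10 h = 2025-06-11 22:00.
2025-06-11 22:00 + 10 h = 2025-06-12 08:00.
2025-06-12 08:00 + 10 h = 2025-06-12 18:00.
2025-06-12 18:00 + 10 h = 2025-06-13 04:00.
2025-06-13 04:00 + 10 h = 2025-06-13 14:00.
2025-06-13 14:00 + 10 h = 2025-06-14 00:00.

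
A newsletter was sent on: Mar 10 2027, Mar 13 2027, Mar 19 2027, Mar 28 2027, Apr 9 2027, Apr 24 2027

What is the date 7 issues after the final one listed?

Oct 30 2027

Gaps: 3, 6, 9, 12, 15 days — each gap is 3 larger than the previous one.
Next gap: 18 days. Apr 24 2027 + 18 days = May 12 2027.
Next gap: 21 days. May 12 2027 + 21 days = Jun 2 2027.
Next gap: 24 days. Jun 2 2027 + 24 days = Jun 26 2027.
Next gap: 27 days. Jun 26 2027 + 27 days = Jul 23 2027.
Next gap: 30 days. Jul 23 2027 + 30 days = Aug 22 2027.
Next gap: 33 days. Aug 22 2027 + 33 days = Sep 24 2027.
Next gap: 36 days. Sep 24 2027 + 36 days = Oct 30 2027.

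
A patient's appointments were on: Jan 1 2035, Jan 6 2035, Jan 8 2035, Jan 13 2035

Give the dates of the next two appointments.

Every event lands on a Monday or Saturday (gaps cycle 5, 2, 5).
So the schedule is: every Monday and Saturday.
The following Monday is Jan 15 2035.
Next Saturday: Jan 20 2035.

Jan 15 2035, Jan 20 2035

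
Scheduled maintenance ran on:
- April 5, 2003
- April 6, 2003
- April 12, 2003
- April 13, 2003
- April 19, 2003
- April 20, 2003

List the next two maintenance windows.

Every event lands on a Saturday or Sunday (gaps cycle 1, 6, 1, 6, 1).
So the schedule is: every Saturday and Sunday.
The following Saturday is April 26, 2003.
The following Sunday is April 27, 2003.

April 26, 2003; April 27, 2003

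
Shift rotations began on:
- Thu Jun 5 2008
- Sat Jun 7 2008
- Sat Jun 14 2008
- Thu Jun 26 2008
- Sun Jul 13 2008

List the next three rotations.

Gaps: 2, 7, 12, 17 days — each gap is 5 larger than the previous one.
Next gap: 22 days. Sun Jul 13 2008 + 22 days = Mon Aug 4 2008.
Next gap: 27 days. Mon Aug 4 2008 + 27 days = Sun Aug 31 2008.
Next gap: 32 days. Sun Aug 31 2008 + 32 days = Thu Oct 2 2008.

Mon Aug 4 2008, Sun Aug 31 2008, Thu Oct 2 2008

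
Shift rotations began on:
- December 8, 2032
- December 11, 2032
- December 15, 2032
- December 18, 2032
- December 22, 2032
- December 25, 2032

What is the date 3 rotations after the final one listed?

January 5, 2033

Gaps: 3, 4, 3, 4, 3 days — not constant, but cyclic with period 2.
The events fall on every Wednesday and Saturday.
The following Wednesday is December 29, 2032.
The following Saturday is January 1, 2033.
The following Wednesday is January 5, 2033.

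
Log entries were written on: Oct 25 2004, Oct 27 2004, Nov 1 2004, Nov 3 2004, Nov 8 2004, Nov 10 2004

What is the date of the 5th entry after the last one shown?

Nov 29 2004

Every event lands on a Monday or Wednesday (gaps cycle 2, 5, 2, 5, 2).
So the schedule is: every Monday and Wednesday.
Next Monday: Nov 15 2004.
The following Wednesday is Nov 17 2004.
Next Monday: Nov 22 2004.
The following Wednesday is Nov 24 2004.
Next Monday: Nov 29 2004.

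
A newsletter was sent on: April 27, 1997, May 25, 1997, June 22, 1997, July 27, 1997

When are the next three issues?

These are Sundays at 28- or 35-day spacing (28, 28, 35).
The pattern: 4th Sunday of the month.
August 1997 — 4th Sunday is August 24, 1997.
4th Sunday of September 1997: September 28, 1997.
October 1997 — 4th Sunday is October 26, 1997.

August 24, 1997; September 28, 1997; October 26, 1997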